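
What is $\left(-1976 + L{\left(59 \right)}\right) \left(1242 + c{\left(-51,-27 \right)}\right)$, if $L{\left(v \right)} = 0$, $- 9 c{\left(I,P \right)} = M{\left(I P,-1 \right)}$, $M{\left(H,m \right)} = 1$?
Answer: $- \frac{22085752}{9} \approx -2.454 \cdot 10^{6}$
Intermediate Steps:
$c{\left(I,P \right)} = - \frac{1}{9}$ ($c{\left(I,P \right)} = \left(- \frac{1}{9}\right) 1 = - \frac{1}{9}$)
$\left(-1976 + L{\left(59 \right)}\right) \left(1242 + c{\left(-51,-27 \right)}\right) = \left(-1976 + 0\right) \left(1242 - \frac{1}{9}\right) = \left(-1976\right) \frac{11177}{9} = - \frac{22085752}{9}$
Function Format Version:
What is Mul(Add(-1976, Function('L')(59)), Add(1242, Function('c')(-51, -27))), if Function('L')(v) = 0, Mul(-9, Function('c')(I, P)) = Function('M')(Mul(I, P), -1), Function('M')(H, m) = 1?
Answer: Rational(-22085752, 9) ≈ -2.4540e+6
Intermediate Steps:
Function('c')(I, P) = Rational(-1, 9) (Function('c')(I, P) = Mul(Rational(-1, 9), 1) = Rational(-1, 9))
Mul(Add(-1976, Function('L')(59)), Add(1242, Function('c')(-51, -27))) = Mul(Add(-1976, 0), Add(1242, Rational(-1, 9))) = Mul(-1976, Rational(11177, 9)) = Rational(-22085752, 9)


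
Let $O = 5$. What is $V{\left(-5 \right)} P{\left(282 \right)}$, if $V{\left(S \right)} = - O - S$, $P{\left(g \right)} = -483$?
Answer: $0$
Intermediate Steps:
$V{\left(S \right)} = -5 - S$ ($V{\left(S \right)} = \left(-1\right) 5 - S = -5 - S$)
$V{\left(-5 \right)} P{\left(282 \right)} = \left(-5 - -5\right) \left(-483\right) = \left(-5 + 5\right) \left(-483\right) = 0 \left(-483\right) = 0$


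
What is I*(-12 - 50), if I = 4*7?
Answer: -1736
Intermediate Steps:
I = 28
I*(-12 - 50) = 28*(-12 - 50) = 28*(-62) = -1736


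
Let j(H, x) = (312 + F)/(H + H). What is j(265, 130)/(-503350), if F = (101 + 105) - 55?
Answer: -463/266775500 ≈ -1.7355e-6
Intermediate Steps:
F = 151 (F = 206 - 55 = 151)
j(H, x) = 463/(2*H) (j(H, x) = (312 + 151)/(H + H) = 463/((2*H)) = 463*(1/(2*H)) = 463/(2*H))
j(265, 130)/(-503350) = ((463/2)/265)/(-503350) = ((463/2)*(1/265))*(-1/503350) = (463/530)*(-1/503350) = -463/266775500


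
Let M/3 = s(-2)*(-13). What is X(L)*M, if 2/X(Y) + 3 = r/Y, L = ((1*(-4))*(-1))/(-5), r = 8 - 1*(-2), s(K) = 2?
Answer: 312/31 ≈ 10.065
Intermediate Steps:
r = 10 (r = 8 + 2 = 10)
L = -4/5 (L = -4*(-1)*(-1/5) = 4*(-1/5) = -4/5 ≈ -0.80000)
X(Y) = 2/(-3 + 10/Y)
M = -78 (M = 3*(2*(-13)) = 3*(-26) = -78)
X(L)*M = -2*(-4/5)/(-10 + 3*(-4/5))*(-78) = -2*(-4/5)/(-10 - 12/5)*(-78) = -2*(-4/5)/(-62/5)*(-78) = -2*(-4/5)*(-5/62)*(-78) = -4/31*(-78) = 312/31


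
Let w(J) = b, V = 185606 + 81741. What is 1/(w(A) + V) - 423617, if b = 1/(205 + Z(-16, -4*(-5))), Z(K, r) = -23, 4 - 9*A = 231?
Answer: -20611998029453/48657155 ≈ -4.2362e+5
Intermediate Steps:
A = -227/9 (A = 4/9 - ⅑*231 = 4/9 - 77/3 = -227/9 ≈ -25.222)
V = 267347
b = 1/182 (b = 1/(205 - 23) = 1/182 ≈ 0.0054945)
w(J) = 1/182
1/(w(A) + V) - 423617 = 1/(1/182 + 267347) - 423617 = 1/(48657155/182) - 423617 = 182/48657155 - 423617 = -20611998029453/48657155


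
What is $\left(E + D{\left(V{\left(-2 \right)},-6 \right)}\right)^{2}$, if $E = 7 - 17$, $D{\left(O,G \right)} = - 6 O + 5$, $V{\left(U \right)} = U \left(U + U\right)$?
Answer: $2809$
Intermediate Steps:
$V{\left(U \right)} = 2 U^{2}$ ($V{\left(U \right)} = U 2 U = 2 U^{2}$)
$D{\left(O,G \right)} = 5 - 6 O$
$E = -10$ ($E = 7 - 17 = -10$)
$\left(E + D{\left(V{\left(-2 \right)},-6 \right)}\right)^{2} = \left(-10 + \left(5 - 6 \cdot 2 \left(-2\right)^{2}\right)\right)^{2} = \left(-10 + \left(5 - 6 \cdot 2 \cdot 4\right)\right)^{2} = \left(-10 + \left(5 - 48\right)\right)^{2} = \left(-10 - 43\right)^{2} = \left(-53\right)^{2} = 2809$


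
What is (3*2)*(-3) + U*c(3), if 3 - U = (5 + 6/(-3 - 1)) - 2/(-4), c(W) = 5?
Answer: -23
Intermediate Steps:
U = -1 (U = 3 - ((5 + 6/(-3 - 1)) - 2/(-4)) = 3 - ((5 + 6/(-4)) - 2*(-1/4)) = 3 - ((5 + 6*(-1/4)) + 1/2) = 3 - ((5 - 3/2) + 1/2) = 3 - (7/2 + 1/2) = 3 - 1*4 = 3 - 4 = -1)
(3*2)*(-3) + U*c(3) = (3*2)*(-3) - 1*5 = 6*(-3) - 5 = -18 - 5 = -23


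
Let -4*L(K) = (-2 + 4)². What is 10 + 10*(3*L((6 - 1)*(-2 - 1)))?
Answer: -20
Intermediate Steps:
L(K) = -1 (L(K) = -(-2 + 4)²/4 = -¼*2² = -¼*4 = -1)
10 + 10*(3*L((6 - 1)*(-2 - 1))) = 10 + 10*(3*(-1)) = 10 + 10*(-3) = 10 - 30 = -20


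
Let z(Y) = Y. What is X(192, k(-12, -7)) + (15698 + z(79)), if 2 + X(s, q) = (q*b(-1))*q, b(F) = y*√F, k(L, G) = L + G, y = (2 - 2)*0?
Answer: 15775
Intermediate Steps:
y = 0 (y = 0*0 = 0)
k(L, G) = G + L
b(F) = 0 (b(F) = 0*√F = 0)
X(s, q) = -2 (X(s, q) = -2 + (q*0)*q = -2 + 0*q = -2 + 0 = -2)
X(192, k(-12, -7)) + (15698 + z(79)) = -2 + (15698 + 79) = -2 + 15777 = 15775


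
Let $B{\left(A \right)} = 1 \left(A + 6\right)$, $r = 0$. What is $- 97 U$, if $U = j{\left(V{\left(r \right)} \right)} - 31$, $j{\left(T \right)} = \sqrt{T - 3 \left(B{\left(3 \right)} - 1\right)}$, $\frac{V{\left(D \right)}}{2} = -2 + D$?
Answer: $3007 - 194 i \sqrt{7} \approx 3007.0 - 513.28 i$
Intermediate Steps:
$V{\left(D \right)} = -4 + 2 D$ ($V{\left(D \right)} = 2 \left(-2 + D\right) = -4 + 2 D$)
$B{\left(A \right)} = 6 + A$ ($B{\left(A \right)} = 1 \left(6 + A\right) = 6 + A$)
$j{\left(T \right)} = \sqrt{-24 + T}$ ($j{\left(T \right)} = \sqrt{T - 3 \left(\left(6 + 3\right) - 1\right)} = \sqrt{T - 3 \left(9 - 1\right)} = \sqrt{T - 24} = \sqrt{-24 + T}$)
$U = -31 + 2 i \sqrt{7}$ ($U = \sqrt{-24 + \left(-4 + 2 \cdot 0\right)} - 31 = \sqrt{-24 + \left(-4 + 0\right)} - 31 = \sqrt{-24 - 4} - 31 = \sqrt{-28} - 31 = 2 i \sqrt{7} - 31 = -31 + 2 i \sqrt{7} \approx -31.0 + 5.2915 i$)
$- 97 U = - 97 \left(-31 + 2 i \sqrt{7}\right) = 3007 - 194 i \sqrt{7}$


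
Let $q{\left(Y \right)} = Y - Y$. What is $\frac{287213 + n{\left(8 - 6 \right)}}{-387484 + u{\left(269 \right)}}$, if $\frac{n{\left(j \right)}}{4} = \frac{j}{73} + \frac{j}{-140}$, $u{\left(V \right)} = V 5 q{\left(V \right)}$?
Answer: $- \frac{733829349}{990021620} \approx -0.74123$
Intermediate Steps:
$q{\left(Y \right)} = 0$
$u{\left(V \right)} = 0$ ($u{\left(V \right)} = V 5 \cdot 0 = 5 V 0 = 0$)
$n{\left(j \right)} = \frac{67 j}{2555}$ ($n{\left(j \right)} = 4 \left(\frac{j}{73} + \frac{j}{-140}\right) = 4 \left(j \frac{1}{73} + j \left(- \frac{1}{140}\right)\right) = 4 \left(\frac{j}{73} - \frac{j}{140}\right) = 4 \frac{67 j}{10220} = \frac{67 j}{2555}$)
$\frac{287213 + n{\left(8 - 6 \right)}}{-387484 + u{\left(269 \right)}} = \frac{287213 + \frac{67 \left(8 - 6\right)}{2555}}{-387484 + 0} = \frac{287213 + \frac{67 \left(8 - 6\right)}{2555}}{-387484} = \left(287213 + \frac{67}{2555} \cdot 2\right) \left(- \frac{1}{387484}\right) = \left(287213 + \frac{134}{2555}\right) \left(- \frac{1}{387484}\right) = \frac{733829349}{2555} \left(- \frac{1}{387484}\right) = - \frac{733829349}{990021620}$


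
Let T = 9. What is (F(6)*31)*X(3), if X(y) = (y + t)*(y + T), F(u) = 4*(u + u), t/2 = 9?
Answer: 374976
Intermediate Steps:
t = 18 (t = 2*9 = 18)
F(u) = 8*u (F(u) = 4*(2*u) = 8*u)
X(y) = (9 + y)*(18 + y) (X(y) = (y + 18)*(y + 9) = (18 + y)*(9 + y) = (9 + y)*(18 + y))
(F(6)*31)*X(3) = ((8*6)*31)*(162 + 3² + 27*3) = (48*31)*(162 + 9 + 81) = 1488*252 = 374976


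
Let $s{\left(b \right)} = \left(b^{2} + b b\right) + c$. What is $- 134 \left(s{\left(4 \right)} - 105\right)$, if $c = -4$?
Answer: $10318$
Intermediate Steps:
$s{\left(b \right)} = -4 + 2 b^{2}$ ($s{\left(b \right)} = \left(b^{2} + b b\right) - 4 = \left(b^{2} + b^{2}\right) - 4 = 2 b^{2} - 4 = -4 + 2 b^{2}$)
$- 134 \left(s{\left(4 \right)} - 105\right) = - 134 \left(\left(-4 + 2 \cdot 4^{2}\right) - 105\right) = - 134 \left(\left(-4 + 2 \cdot 16\right) - 105\right) = - 134 \left(\left(-4 + 32\right) - 105\right) = - 134 \left(28 - 105\right) = \left(-134\right) \left(-77\right) = 10318$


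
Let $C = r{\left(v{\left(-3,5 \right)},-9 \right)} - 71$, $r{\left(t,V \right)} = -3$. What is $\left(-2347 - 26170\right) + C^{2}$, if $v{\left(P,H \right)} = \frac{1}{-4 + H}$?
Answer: $-23041$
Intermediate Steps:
$C = -74$ ($C = -3 - 71 = -74$)
$\left(-2347 - 26170\right) + C^{2} = \left(-2347 - 26170\right) + \left(-74\right)^{2} = -28517 + 5476 = -23041$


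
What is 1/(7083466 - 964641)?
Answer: 1/6118825 ≈ 1.6343e-7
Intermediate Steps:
1/(7083466 - 964641) = 1/6118825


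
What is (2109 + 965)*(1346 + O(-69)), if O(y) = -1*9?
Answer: 4109938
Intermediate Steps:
O(y) = -9
(2109 + 965)*(1346 + O(-69)) = (2109 + 965)*(1346 - 9) = 3074*1337 = 4109938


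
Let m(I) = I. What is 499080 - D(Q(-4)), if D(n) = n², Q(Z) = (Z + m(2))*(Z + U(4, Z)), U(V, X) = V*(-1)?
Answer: 498824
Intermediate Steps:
U(V, X) = -V
Q(Z) = (-4 + Z)*(2 + Z) (Q(Z) = (Z + 2)*(Z - 1*4) = (2 + Z)*(Z - 4) = (2 + Z)*(-4 + Z) = (-4 + Z)*(2 + Z))
499080 - D(Q(-4)) = 499080 - (-8 + (-4)² - 2*(-4))² = 499080 - (-8 + 16 + 8)² = 499080 - 1*16² = 499080 - 1*256 = 499080 - 256 = 498824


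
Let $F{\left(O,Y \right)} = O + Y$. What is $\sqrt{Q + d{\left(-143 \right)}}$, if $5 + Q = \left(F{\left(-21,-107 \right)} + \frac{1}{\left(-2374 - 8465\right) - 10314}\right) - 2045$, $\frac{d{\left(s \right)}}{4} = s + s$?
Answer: $\frac{i \sqrt{1486426957851}}{21153} \approx 57.637 i$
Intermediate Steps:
$d{\left(s \right)} = 8 s$ ($d{\left(s \right)} = 4 \left(s + s\right) = 4 \cdot 2 s = 8 s$)
$Q = - \frac{46071235}{21153}$ ($Q = -5 - \left(2173 - \frac{1}{\left(-2374 - 8465\right) - 10314}\right) = -5 - \left(2173 - \frac{1}{-10839 - 10314}\right) = -5 - \left(2173 + \frac{1}{21153}\right) = -5 - \frac{45965470}{21153} = - \frac{46071235}{21153} \approx -2178.0$)
$\sqrt{Q + d{\left(-143 \right)}} = \sqrt{- \frac{46071235}{21153} + 8 \left(-143\right)} = \sqrt{- \frac{46071235}{21153} - 1144} = \sqrt{- \frac{70270267}{21153}} = \frac{i \sqrt{1486426957851}}{21153}$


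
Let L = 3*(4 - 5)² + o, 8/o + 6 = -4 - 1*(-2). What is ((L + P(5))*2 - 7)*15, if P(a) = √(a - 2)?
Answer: -45 + 30*√3 ≈ 6.9615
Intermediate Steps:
P(a) = √(-2 + a)
o = -1 (o = 8/(-6 + (-4 - 1*(-2))) = 8/(-6 + (-4 + 2)) = 8/(-6 - 2) = 8/(-8) = 8*(-⅛) = -1)
L = 2 (L = 3*(4 - 5)² - 1 = 3*(-1)² - 1 = 3*1 - 1 = 3 - 1 = 2)
((L + P(5))*2 - 7)*15 = ((2 + √(-2 + 5))*2 - 7)*15 = ((2 + √3)*2 - 7)*15 = ((4 + 2*√3) - 7)*15 = (-3 + 2*√3)*15 = -45 + 30*√3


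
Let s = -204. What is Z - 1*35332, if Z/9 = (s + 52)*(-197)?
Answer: 234164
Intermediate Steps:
Z = 269496 (Z = 9*((-204 + 52)*(-197)) = 9*(-152*(-197)) = 9*29944 = 269496)
Z - 1*35332 = 269496 - 1*35332 = 269496 - 35332 = 234164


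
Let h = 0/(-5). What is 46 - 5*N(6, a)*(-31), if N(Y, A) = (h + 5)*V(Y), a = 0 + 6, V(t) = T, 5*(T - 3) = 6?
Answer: 3301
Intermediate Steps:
T = 21/5 (T = 3 + (⅕)*6 = 3 + 6/5 = 21/5 ≈ 4.2000)
V(t) = 21/5
a = 6
h = 0 (h = 0*(-⅕) = 0)
N(Y, A) = 21 (N(Y, A) = (0 + 5)*(21/5) = 5*(21/5) = 21)
46 - 5*N(6, a)*(-31) = 46 - 5*21*(-31) = 46 - 105*(-31) = 46 + 3255 = 3301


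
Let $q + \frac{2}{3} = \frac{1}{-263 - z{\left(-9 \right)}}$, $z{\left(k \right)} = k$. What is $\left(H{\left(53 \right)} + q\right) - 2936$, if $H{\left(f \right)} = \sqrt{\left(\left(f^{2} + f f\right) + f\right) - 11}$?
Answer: $- \frac{2237743}{762} + 2 \sqrt{1415} \approx -2861.4$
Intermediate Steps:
$H{\left(f \right)} = \sqrt{-11 + f + 2 f^{2}}$ ($H{\left(f \right)} = \sqrt{\left(\left(f^{2} + f^{2}\right) + f\right) - 11} = \sqrt{\left(2 f^{2} + f\right) - 11} = \sqrt{\left(f + 2 f^{2}\right) - 11} = \sqrt{-11 + f + 2 f^{2}}$)
$q = - \frac{511}{762}$ ($q = - \frac{2}{3} + \frac{1}{-263 - -9} = - \frac{2}{3} + \frac{1}{-263 + 9} = - \frac{2}{3} + \frac{1}{-254} = - \frac{2}{3} - \frac{1}{254} = - \frac{511}{762} \approx -0.6706$)
$\left(H{\left(53 \right)} + q\right) - 2936 = \left(\sqrt{-11 + 53 + 2 \cdot 53^{2}} - \frac{511}{762}\right) - 2936 = \left(\sqrt{-11 + 53 + 2 \cdot 2809} - \frac{511}{762}\right) - 2936 = \left(\sqrt{-11 + 53 + 5618} - \frac{511}{762}\right) - 2936 = \left(\sqrt{5660} - \frac{511}{762}\right) - 2936 = \left(2 \sqrt{1415} - \frac{511}{762}\right) - 2936 = \left(- \frac{511}{762} + 2 \sqrt{1415}\right) - 2936 = - \frac{2237743}{762} + 2 \sqrt{1415}$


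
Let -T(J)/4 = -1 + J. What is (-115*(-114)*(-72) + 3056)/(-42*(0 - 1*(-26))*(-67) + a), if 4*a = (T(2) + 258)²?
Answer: -940864/89293 ≈ -10.537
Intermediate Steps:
T(J) = 4 - 4*J (T(J) = -4*(-1 + J) = 4 - 4*J)
a = 16129 (a = ((4 - 4*2) + 258)²/4 = ((4 - 8) + 258)²/4 = (-4 + 258)²/4 = (¼)*254² = (¼)*64516 = 16129)
(-115*(-114)*(-72) + 3056)/(-42*(0 - 1*(-26))*(-67) + a) = (-115*(-114)*(-72) + 3056)/(-42*(0 - 1*(-26))*(-67) + 16129) = (13110*(-72) + 3056)/(-42*(0 + 26)*(-67) + 16129) = (-943920 + 3056)/(-42*26*(-67) + 16129) = -940864/(-1092*(-67) + 16129) = -940864/(73164 + 16129) = -940864/89293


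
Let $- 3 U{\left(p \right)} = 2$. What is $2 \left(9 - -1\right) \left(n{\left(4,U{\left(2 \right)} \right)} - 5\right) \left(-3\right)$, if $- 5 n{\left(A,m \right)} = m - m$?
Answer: $300$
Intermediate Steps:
$U{\left(p \right)} = - \frac{2}{3}$ ($U{\left(p \right)} = \left(- \frac{1}{3}\right) 2 = - \frac{2}{3}$)
$n{\left(A,m \right)} = 0$ ($n{\left(A,m \right)} = - \frac{m - m}{5} = \left(- \frac{1}{5}\right) 0 = 0$)
$2 \left(9 - -1\right) \left(n{\left(4,U{\left(2 \right)} \right)} - 5\right) \left(-3\right) = 2 \left(9 - -1\right) \left(0 - 5\right) \left(-3\right) = 2 \left(9 + 1\right) \left(\left(-5\right) \left(-3\right)\right) = 2 \cdot 10 \cdot 15 = 20 \cdot 15 = 300$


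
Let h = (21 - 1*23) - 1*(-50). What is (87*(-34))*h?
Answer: -141984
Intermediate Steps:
h = 48 (h = (21 - 23) + 50 = -2 + 50 = 48)
(87*(-34))*h = (87*(-34))*48 = -2958*48 = -141984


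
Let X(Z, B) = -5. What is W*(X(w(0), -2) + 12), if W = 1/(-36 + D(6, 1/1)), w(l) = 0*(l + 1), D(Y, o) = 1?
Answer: -⅕ ≈ -0.20000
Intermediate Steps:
w(l) = 0 (w(l) = 0*(1 + l) = 0)
W = -1/35 (W = 1/(-36 + 1) = 1/(-35) = -1/35 ≈ -0.028571)
W*(X(w(0), -2) + 12) = -(-5 + 12)/35 = -1/35*7 = -⅕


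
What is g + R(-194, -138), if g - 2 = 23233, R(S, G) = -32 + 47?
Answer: 23250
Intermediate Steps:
R(S, G) = 15
g = 23235 (g = 2 + 23233 = 23235)
g + R(-194, -138) = 23235 + 15 = 23250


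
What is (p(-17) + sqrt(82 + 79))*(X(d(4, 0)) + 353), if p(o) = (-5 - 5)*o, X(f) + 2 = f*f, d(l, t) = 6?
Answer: 65790 + 387*sqrt(161) ≈ 70701.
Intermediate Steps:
X(f) = -2 + f**2 (X(f) = -2 + f*f = -2 + f**2)
p(o) = -10*o
(p(-17) + sqrt(82 + 79))*(X(d(4, 0)) + 353) = (-10*(-17) + sqrt(82 + 79))*((-2 + 6**2) + 353) = (170 + sqrt(161))*((-2 + 36) + 353) = (170 + sqrt(161))*(34 + 353) = (170 + sqrt(161))*387 = 65790 + 387*sqrt(161)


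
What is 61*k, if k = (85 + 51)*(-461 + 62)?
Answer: -3310104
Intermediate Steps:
k = -54264 (k = 136*(-399) = -54264)
61*k = 61*(-54264) = -3310104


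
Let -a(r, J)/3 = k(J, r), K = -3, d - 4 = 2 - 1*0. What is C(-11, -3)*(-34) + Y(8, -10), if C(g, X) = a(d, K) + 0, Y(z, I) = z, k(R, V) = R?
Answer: -298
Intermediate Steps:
d = 6 (d = 4 + (2 - 1*0) = 4 + (2 + 0) = 4 + 2 = 6)
a(r, J) = -3*J
C(g, X) = 9 (C(g, X) = -3*(-3) + 0 = 9 + 0 = 9)
C(-11, -3)*(-34) + Y(8, -10) = 9*(-34) + 8 = -306 + 8 = -298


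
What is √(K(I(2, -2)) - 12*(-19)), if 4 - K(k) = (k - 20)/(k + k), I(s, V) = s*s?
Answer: 3*√26 ≈ 15.297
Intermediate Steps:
I(s, V) = s²
K(k) = 4 - (-20 + k)/(2*k) (K(k) = 4 - (k - 20)/(k + k) = 4 - (-20 + k)/(2*k))
√(K(I(2, -2)) - 12*(-19)) = √((7/2 + 10/(2²)) - 12*(-19)) = √((7/2 + 10/4) + 228) = √((7/2 + 10*(¼)) + 228) = √((7/2 + 5/2) + 228) = √(6 + 228) = √234 = 3*√26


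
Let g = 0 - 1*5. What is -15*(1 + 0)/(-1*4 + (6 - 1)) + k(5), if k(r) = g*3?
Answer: -30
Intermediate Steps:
g = -5 (g = 0 - 5 = -5)
k(r) = -15 (k(r) = -5*3 = -15)
-15*(1 + 0)/(-1*4 + (6 - 1)) + k(5) = -15*(1 + 0)/(-1*4 + (6 - 1)) - 15 = -15/(-4 + 5) - 15 = -15/1 - 15 = -15 - 15 = -30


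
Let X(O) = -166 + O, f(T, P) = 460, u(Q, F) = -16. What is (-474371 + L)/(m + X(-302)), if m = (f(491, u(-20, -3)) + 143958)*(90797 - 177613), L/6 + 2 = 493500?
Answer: -2486617/12537793556 ≈ -0.00019833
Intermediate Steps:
L = 2960988 (L = -12 + 6*493500 = -12 + 2961000 = 2960988)
m = -12537793088 (m = (460 + 143958)*(90797 - 177613) = 144418*(-86816) = -12537793088)
(-474371 + L)/(m + X(-302)) = (-474371 + 2960988)/(-12537793088 + (-166 - 302)) = 2486617/(-12537793088 - 468) = 2486617/(-12537793556) = 2486617*(-1/12537793556) = -2486617/12537793556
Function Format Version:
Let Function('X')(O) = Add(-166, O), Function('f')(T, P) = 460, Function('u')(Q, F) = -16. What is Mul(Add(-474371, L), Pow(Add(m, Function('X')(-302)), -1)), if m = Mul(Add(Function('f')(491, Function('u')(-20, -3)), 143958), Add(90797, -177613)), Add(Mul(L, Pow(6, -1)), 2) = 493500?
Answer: Rational(-2486617, 12537793556) ≈ -0.00019833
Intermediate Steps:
L = 2960988 (L = Add(-12, Mul(6, 493500)) = Add(-12, 2961000) = 2960988)
m = -12537793088 (m = Mul(Add(460, 143958), Add(90797, -177613)) = Mul(144418, -86816) = -12537793088)
Mul(Add(-474371, L), Pow(Add(m, Function('X')(-302)), -1)) = Mul(Add(-474371, 2960988), Pow(Add(-12537793088, Add(-166, -302)), -1)) = Mul(2486617, Pow(Add(-12537793088, -468), -1)) = Mul(2486617, Pow(-12537793556, -1)) = Mul(2486617, Rational(-1, 12537793556)) = Rational(-2486617, 12537793556)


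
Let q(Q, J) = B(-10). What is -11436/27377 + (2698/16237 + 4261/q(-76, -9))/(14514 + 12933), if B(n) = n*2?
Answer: -14831897004607/34859285768580 ≈ -0.42548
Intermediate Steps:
B(n) = 2*n
q(Q, J) = -20 (q(Q, J) = 2*(-10) = -20)
-11436/27377 + (2698/16237 + 4261/q(-76, -9))/(14514 + 12933) = -11436/27377 + (2698/16237 + 4261/(-20))/(14514 + 12933) = -11436*1/27377 + (2698*(1/16237) + 4261*(-1/20))/27447 = -11436/27377 + (2698/16237 - 4261/20)*(1/27447) = -11436/27377 - 69131897/324740*1/27447 = -11436/27377 - 69131897/8913138780 = -14831897004607/34859285768580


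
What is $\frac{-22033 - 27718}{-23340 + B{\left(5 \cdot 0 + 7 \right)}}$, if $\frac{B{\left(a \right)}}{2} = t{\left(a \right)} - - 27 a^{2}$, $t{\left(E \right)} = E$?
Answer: $\frac{49751}{20680} \approx 2.4058$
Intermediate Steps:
$B{\left(a \right)} = 2 a + 54 a^{2}$ ($B{\left(a \right)} = 2 \left(a - - 27 a^{2}\right) = 2 \left(a + 27 a^{2}\right) = 2 a + 54 a^{2}$)
$\frac{-22033 - 27718}{-23340 + B{\left(5 \cdot 0 + 7 \right)}} = \frac{-22033 - 27718}{-23340 + 2 \left(5 \cdot 0 + 7\right) \left(1 + 27 \left(5 \cdot 0 + 7\right)\right)} = - \frac{49751}{-23340 + 2 \left(0 + 7\right) \left(1 + 27 \left(0 + 7\right)\right)} = - \frac{49751}{-23340 + 2 \cdot 7 \left(1 + 27 \cdot 7\right)} = - \frac{49751}{-23340 + 2 \cdot 7 \left(1 + 189\right)} = - \frac{49751}{-23340 + 2 \cdot 7 \cdot 190} = - \frac{49751}{-23340 + 2660} = - \frac{49751}{-20680} = \left(-49751\right) \left(- \frac{1}{20680}\right) = \frac{49751}{20680}$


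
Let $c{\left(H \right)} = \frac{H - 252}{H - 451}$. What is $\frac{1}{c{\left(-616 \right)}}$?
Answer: $\frac{1067}{868} \approx 1.2293$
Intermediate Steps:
$c{\left(H \right)} = \frac{-252 + H}{-451 + H}$
$\frac{1}{c{\left(-616 \right)}} = \frac{1}{\frac{1}{-451 - 616} \left(-252 - 616\right)} = \frac{1}{\frac{1}{-1067} \left(-868\right)} = \frac{1}{\left(- \frac{1}{1067}\right) \left(-868\right)} = \frac{1}{\frac{868}{1067}} = \frac{1067}{868}$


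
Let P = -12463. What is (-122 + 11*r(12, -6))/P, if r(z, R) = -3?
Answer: 155/12463 ≈ 0.012437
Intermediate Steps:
(-122 + 11*r(12, -6))/P = (-122 + 11*(-3))/(-12463) = (-122 - 33)*(-1/12463) = -155*(-1/12463) = 155/12463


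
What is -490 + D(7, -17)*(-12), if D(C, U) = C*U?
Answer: 938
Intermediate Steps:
-490 + D(7, -17)*(-12) = -490 + (7*(-17))*(-12) = -490 - 119*(-12) = -490 + 1428 = 938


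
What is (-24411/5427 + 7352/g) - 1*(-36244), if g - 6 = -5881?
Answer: 385135596857/10627875 ≈ 36238.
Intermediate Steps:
g = -5875 (g = 6 - 5881 = -5875)
(-24411/5427 + 7352/g) - 1*(-36244) = (-24411/5427 + 7352/(-5875)) - 1*(-36244) = (-24411*1/5427 + 7352*(-1/5875)) + 36244 = (-8137/1809 - 7352/5875) + 36244 = -61104643/10627875 + 36244 = 385135596857/10627875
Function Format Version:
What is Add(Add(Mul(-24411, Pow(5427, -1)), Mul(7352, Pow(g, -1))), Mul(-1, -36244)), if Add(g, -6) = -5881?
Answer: Rational(385135596857, 10627875) ≈ 36238.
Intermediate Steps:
g = -5875 (g = Add(6, -5881) = -5875)
Add(Add(Mul(-24411, Pow(5427, -1)), Mul(7352, Pow(g, -1))), Mul(-1, -36244)) = Add(Add(Mul(-24411, Pow(5427, -1)), Mul(7352, Pow(-5875, -1))), Mul(-1, -36244)) = Add(Add(Mul(-24411, Rational(1, 5427)), Mul(7352, Rational(-1, 5875))), 36244) = Add(Add(Rational(-8137, 1809), Rational(-7352, 5875)), 36244) = Add(Rational(-61104643, 10627875), 36244) = Rational(385135596857, 10627875)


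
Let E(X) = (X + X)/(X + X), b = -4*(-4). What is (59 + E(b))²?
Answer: 3600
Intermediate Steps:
b = 16
E(X) = 1 (E(X) = (2*X)/((2*X)) = (2*X)*(1/(2*X)) = 1)
(59 + E(b))² = (59 + 1)² = 60² = 3600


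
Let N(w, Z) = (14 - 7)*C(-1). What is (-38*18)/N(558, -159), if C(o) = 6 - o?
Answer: -684/49 ≈ -13.959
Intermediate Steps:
N(w, Z) = 49 (N(w, Z) = (14 - 7)*(6 - 1*(-1)) = 7*(6 + 1) = 7*7 = 49)
(-38*18)/N(558, -159) = -38*18/49 = -684*1/49 = -684/49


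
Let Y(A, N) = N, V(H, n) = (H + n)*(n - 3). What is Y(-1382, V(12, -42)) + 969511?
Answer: 970861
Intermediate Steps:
V(H, n) = (-3 + n)*(H + n) (V(H, n) = (H + n)*(-3 + n) = (-3 + n)*(H + n))
Y(-1382, V(12, -42)) + 969511 = ((-42)**2 - 3*12 - 3*(-42) + 12*(-42)) + 969511 = (1764 - 36 + 126 - 504) + 969511 = 1350 + 969511 = 970861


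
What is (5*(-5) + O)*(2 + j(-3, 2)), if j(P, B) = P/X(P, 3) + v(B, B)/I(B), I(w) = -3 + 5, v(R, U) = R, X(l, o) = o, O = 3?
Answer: -44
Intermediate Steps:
I(w) = 2
j(P, B) = B/2 + P/3 (j(P, B) = P/3 + B/2 = B/2 + P/3)
(5*(-5) + O)*(2 + j(-3, 2)) = (5*(-5) + 3)*(2 + ((½)*2 + (⅓)*(-3))) = (-25 + 3)*(2 + (1 - 1)) = -22*(2 + 0) = -22*2 = -44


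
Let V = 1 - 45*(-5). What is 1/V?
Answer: 1/226 ≈ 0.0044248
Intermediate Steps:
V = 226 (V = 1 + 225 = 226)
1/V = 1/226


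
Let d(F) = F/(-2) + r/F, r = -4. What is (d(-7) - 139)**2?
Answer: 3568321/196 ≈ 18206.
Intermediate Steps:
d(F) = -4/F - F/2 (d(F) = F/(-2) - 4/F = F*(-1/2) - 4/F = -F/2 - 4/F = -4/F - F/2)
(d(-7) - 139)**2 = ((-4/(-7) - 1/2*(-7)) - 139)**2 = ((-4*(-1/7) + 7/2) - 139)**2 = ((4/7 + 7/2) - 139)**2 = (57/14 - 139)**2 = (-1889/14)**2 = 3568321/196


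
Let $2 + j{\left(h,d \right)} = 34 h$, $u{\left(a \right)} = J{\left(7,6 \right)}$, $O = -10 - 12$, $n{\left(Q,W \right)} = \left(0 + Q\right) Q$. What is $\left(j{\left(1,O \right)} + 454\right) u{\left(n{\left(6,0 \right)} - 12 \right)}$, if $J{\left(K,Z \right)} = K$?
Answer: $3402$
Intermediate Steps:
$n{\left(Q,W \right)} = Q^{2}$ ($n{\left(Q,W \right)} = Q Q = Q^{2}$)
$O = -22$ ($O = -10 - 12 = -22$)
$u{\left(a \right)} = 7$
$j{\left(h,d \right)} = -2 + 34 h$
$\left(j{\left(1,O \right)} + 454\right) u{\left(n{\left(6,0 \right)} - 12 \right)} = \left(\left(-2 + 34 \cdot 1\right) + 454\right) 7 = \left(\left(-2 + 34\right) + 454\right) 7 = \left(32 + 454\right) 7 = 486 \cdot 7 = 3402$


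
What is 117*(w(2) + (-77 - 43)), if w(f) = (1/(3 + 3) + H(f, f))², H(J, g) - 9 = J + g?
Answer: 24973/4 ≈ 6243.3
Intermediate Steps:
H(J, g) = 9 + J + g (H(J, g) = 9 + (J + g) = 9 + J + g)
w(f) = (55/6 + 2*f)² (w(f) = (1/(3 + 3) + (9 + f + f))² = (1/6 + (9 + 2*f))² = (⅙ + (9 + 2*f))² = (55/6 + 2*f)²)
117*(w(2) + (-77 - 43)) = 117*((55 + 12*2)²/36 + (-77 - 43)) = 117*((55 + 24)²/36 - 120) = 117*((1/36)*79² - 120) = 117*((1/36)*6241 - 120) = 117*(6241/36 - 120) = 117*(1921/36) = 24973/4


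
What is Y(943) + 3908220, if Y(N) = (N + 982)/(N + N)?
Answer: 7370904845/1886 ≈ 3.9082e+6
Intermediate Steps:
Y(N) = (982 + N)/(2*N) (Y(N) = (982 + N)/((2*N)) = (982 + N)*(1/(2*N)) = (982 + N)/(2*N))
Y(943) + 3908220 = (1/2)*(982 + 943)/943 + 3908220 = (1/2)*(1/943)*1925 + 3908220 = 1925/1886 + 3908220 = 7370904845/1886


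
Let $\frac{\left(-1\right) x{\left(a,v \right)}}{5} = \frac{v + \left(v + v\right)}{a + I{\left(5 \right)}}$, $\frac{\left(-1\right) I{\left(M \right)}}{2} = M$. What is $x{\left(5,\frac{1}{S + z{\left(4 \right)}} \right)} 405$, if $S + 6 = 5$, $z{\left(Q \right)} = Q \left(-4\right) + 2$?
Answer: $-81$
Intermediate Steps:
$I{\left(M \right)} = - 2 M$
$z{\left(Q \right)} = 2 - 4 Q$ ($z{\left(Q \right)} = - 4 Q + 2 = 2 - 4 Q$)
$S = -1$ ($S = -6 + 5 = -1$)
$x{\left(a,v \right)} = - \frac{15 v}{-10 + a}$ ($x{\left(a,v \right)} = - 5 \frac{v + \left(v + v\right)}{a - 10} = - 5 \frac{v + 2 v}{a - 10} = - 5 \frac{3 v}{-10 + a} = - \frac{15 v}{-10 + a}$)
$x{\left(5,\frac{1}{S + z{\left(4 \right)}} \right)} 405 = - \frac{15}{\left(-1 + \left(2 - 16\right)\right) \left(-10 + 5\right)} 405 = - \frac{15}{\left(-1 + \left(2 - 16\right)\right) \left(-5\right)} 405 = \left(-15\right) \frac{1}{-1 - 14} \left(- \frac{1}{5}\right) 405 = \left(-15\right) \frac{1}{-15} \left(- \frac{1}{5}\right) 405 = \left(-15\right) \left(- \frac{1}{15}\right) \left(- \frac{1}{5}\right) 405 = \left(- \frac{1}{5}\right) 405 = -81$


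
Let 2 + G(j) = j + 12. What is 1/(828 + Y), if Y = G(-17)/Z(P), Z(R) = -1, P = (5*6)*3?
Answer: 1/835 ≈ 0.0011976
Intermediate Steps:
G(j) = 10 + j (G(j) = -2 + (j + 12) = -2 + (12 + j) = 10 + j)
P = 90 (P = 30*3 = 90)
Y = 7 (Y = (10 - 17)/(-1) = -7*(-1) = 7)
1/(828 + Y) = 1/(828 + 7) = 1/835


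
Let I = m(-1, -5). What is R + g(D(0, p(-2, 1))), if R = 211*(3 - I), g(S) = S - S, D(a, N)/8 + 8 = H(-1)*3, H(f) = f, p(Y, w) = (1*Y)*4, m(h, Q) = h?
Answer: 844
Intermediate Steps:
p(Y, w) = 4*Y (p(Y, w) = Y*4 = 4*Y)
I = -1
D(a, N) = -88 (D(a, N) = -64 + 8*(-1*3) = -64 + 8*(-3) = -64 - 24 = -88)
g(S) = 0
R = 844 (R = 211*(3 - 1*(-1)) = 211*(3 + 1) = 211*4 = 844)
R + g(D(0, p(-2, 1))) = 844 + 0 = 844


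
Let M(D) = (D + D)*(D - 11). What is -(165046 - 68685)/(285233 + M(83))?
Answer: -96361/297185 ≈ -0.32425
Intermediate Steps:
M(D) = 2*D*(-11 + D) (M(D) = (2*D)*(-11 + D) = 2*D*(-11 + D))
-(165046 - 68685)/(285233 + M(83)) = -(165046 - 68685)/(285233 + 2*83*(-11 + 83)) = -96361/(285233 + 2*83*72) = -96361/(285233 + 11952) = -96361/297185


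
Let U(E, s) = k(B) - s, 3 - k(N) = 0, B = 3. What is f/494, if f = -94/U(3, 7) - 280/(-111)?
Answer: 5777/109668 ≈ 0.052677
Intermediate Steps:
k(N) = 3 (k(N) = 3 - 1*0 = 3 + 0 = 3)
U(E, s) = 3 - s
f = 5777/222 (f = -94/(3 - 1*7) - 280/(-111) = -94/(3 - 7) - 280*(-1/111) = -94/(-4) + 280/111 = -94*(-¼) + 280/111 = 47/2 + 280/111 = 5777/222 ≈ 26.023)
f/494 = (5777/222)/494 = (5777/222)*(1/494) = 5777/109668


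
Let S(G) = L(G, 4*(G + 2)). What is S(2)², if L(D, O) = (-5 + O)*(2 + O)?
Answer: 39204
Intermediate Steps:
S(G) = -34 + (8 + 4*G)² - 12*G (S(G) = -10 + (4*(G + 2))² - 12*(G + 2) = -10 + (4*(2 + G))² - 12*(2 + G) = -10 + (8 + 4*G)² - 3*(8 + 4*G) = -10 + (8 + 4*G)² + (-24 - 12*G) = -34 + (8 + 4*G)² - 12*G)
S(2)² = (30 + 16*2² + 52*2)² = (30 + 16*4 + 104)² = (30 + 64 + 104)² = 198² = 39204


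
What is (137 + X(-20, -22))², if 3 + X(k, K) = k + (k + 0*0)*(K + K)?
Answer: 988036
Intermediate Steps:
X(k, K) = -3 + k + 2*K*k (X(k, K) = -3 + (k + (k + 0*0)*(K + K)) = -3 + (k + (k + 0)*(2*K)) = -3 + (k + k*(2*K)) = -3 + (k + 2*K*k) = -3 + k + 2*K*k)
(137 + X(-20, -22))² = (137 + (-3 - 20 + 2*(-22)*(-20)))² = (137 + (-3 - 20 + 880))² = (137 + 857)² = 994² = 988036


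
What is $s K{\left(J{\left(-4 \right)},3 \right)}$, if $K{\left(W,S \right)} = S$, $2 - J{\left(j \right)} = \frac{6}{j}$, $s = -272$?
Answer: $-816$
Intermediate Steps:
$J{\left(j \right)} = 2 - \frac{6}{j}$
$s K{\left(J{\left(-4 \right)},3 \right)} = \left(-272\right) 3 = -816$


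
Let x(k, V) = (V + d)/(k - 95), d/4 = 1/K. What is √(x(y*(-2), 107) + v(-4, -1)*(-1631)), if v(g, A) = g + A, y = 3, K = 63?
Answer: 16*√143287690/2121 ≈ 90.299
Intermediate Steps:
v(g, A) = A + g
d = 4/63 ≈ 0.063492
x(k, V) = (4/63 + V)/(-95 + k) (x(k, V) = (V + 4/63)/(k - 95) = (4/63 + V)/(-95 + k))
√(x(y*(-2), 107) + v(-4, -1)*(-1631)) = √((4/63 + 107)/(-95 + 3*(-2)) + (-1 - 4)*(-1631)) = √((6745/63)/(-95 - 6) - 5*(-1631)) = √((6745/63)/(-101) + 8155) = √(-1/101*6745/63 + 8155) = √(-6745/6363 + 8155) = √(51883520/6363) = 16*√143287690/2121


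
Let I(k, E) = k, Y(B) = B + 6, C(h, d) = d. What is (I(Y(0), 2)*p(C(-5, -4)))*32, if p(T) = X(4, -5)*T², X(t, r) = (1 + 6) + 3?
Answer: 30720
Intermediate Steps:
Y(B) = 6 + B
X(t, r) = 10 (X(t, r) = 7 + 3 = 10)
p(T) = 10*T²
(I(Y(0), 2)*p(C(-5, -4)))*32 = ((6 + 0)*(10*(-4)²))*32 = (6*(10*16))*32 = (6*160)*32 = 960*32 = 30720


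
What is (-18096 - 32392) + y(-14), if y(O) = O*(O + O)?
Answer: -50096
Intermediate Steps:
y(O) = 2*O**2 (y(O) = O*(2*O) = 2*O**2)
(-18096 - 32392) + y(-14) = (-18096 - 32392) + 2*(-14)**2 = -50488 + 2*196 = -50488 + 392 = -50096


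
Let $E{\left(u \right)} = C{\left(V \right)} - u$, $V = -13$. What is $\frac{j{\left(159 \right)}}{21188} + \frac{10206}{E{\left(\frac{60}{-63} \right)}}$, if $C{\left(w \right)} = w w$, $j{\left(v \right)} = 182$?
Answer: $\frac{2270894423}{37809986} \approx 60.061$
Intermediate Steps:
$C{\left(w \right)} = w^{2}$
$E{\left(u \right)} = 169 - u$ ($E{\left(u \right)} = \left(-13\right)^{2} - u = 169 - u$)
$\frac{j{\left(159 \right)}}{21188} + \frac{10206}{E{\left(\frac{60}{-63} \right)}} = \frac{182}{21188} + \frac{10206}{169 - \frac{60}{-63}} = 182 \cdot \frac{1}{21188} + \frac{10206}{169 - 60 \left(- \frac{1}{63}\right)} = \frac{91}{10594} + \frac{10206}{169 - - \frac{20}{21}} = \frac{91}{10594} + \frac{10206}{169 + \frac{20}{21}} = \frac{91}{10594} + \frac{10206}{\frac{3569}{21}} = \frac{91}{10594} + 10206 \cdot \frac{21}{3569} = \frac{91}{10594} + \frac{214326}{3569} = \frac{2270894423}{37809986}$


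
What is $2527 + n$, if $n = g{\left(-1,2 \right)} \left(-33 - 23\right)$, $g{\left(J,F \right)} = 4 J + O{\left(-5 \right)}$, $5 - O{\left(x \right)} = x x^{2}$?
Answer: $-4529$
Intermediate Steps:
$O{\left(x \right)} = 5 - x^{3}$ ($O{\left(x \right)} = 5 - x x^{2} = 5 - x^{3}$)
$g{\left(J,F \right)} = 130 + 4 J$ ($g{\left(J,F \right)} = 4 J + \left(5 - \left(-5\right)^{3}\right) = 4 J + \left(5 - -125\right) = 4 J + \left(5 + 125\right) = 4 J + 130 = 130 + 4 J$)
$n = -7056$ ($n = \left(130 + 4 \left(-1\right)\right) \left(-33 - 23\right) = \left(130 - 4\right) \left(-56\right) = 126 \left(-56\right) = -7056$)
$2527 + n = 2527 - 7056 = -4529$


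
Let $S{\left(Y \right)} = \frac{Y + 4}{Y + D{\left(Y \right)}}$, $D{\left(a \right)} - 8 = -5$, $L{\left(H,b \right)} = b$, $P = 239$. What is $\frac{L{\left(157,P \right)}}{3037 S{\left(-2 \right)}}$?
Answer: $\frac{239}{6074} \approx 0.039348$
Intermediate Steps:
$D{\left(a \right)} = 3$ ($D{\left(a \right)} = 8 - 5 = 3$)
$S{\left(Y \right)} = \frac{4 + Y}{3 + Y}$ ($S{\left(Y \right)} = \frac{Y + 4}{Y + 3} = \frac{4 + Y}{3 + Y}$)
$\frac{L{\left(157,P \right)}}{3037 S{\left(-2 \right)}} = \frac{239}{3037 \frac{4 - 2}{3 - 2}} = \frac{239}{3037 \cdot 1^{-1} \cdot 2} = \frac{239}{3037 \cdot 1 \cdot 2} = \frac{239}{3037 \cdot 2} = \frac{239}{6074}$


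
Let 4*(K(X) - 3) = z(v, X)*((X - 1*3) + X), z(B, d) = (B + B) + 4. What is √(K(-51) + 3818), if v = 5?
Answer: √13814/2 ≈ 58.766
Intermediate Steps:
z(B, d) = 4 + 2*B (z(B, d) = 2*B + 4 = 4 + 2*B)
K(X) = -15/2 + 7*X (K(X) = 3 + ((4 + 2*5)*((X - 1*3) + X))/4 = 3 + ((4 + 10)*((X - 3) + X))/4 = 3 + (14*((-3 + X) + X))/4 = 3 + (14*(-3 + 2*X))/4 = 3 + (-42 + 28*X)/4 = 3 + (-21/2 + 7*X) = -15/2 + 7*X)
√(K(-51) + 3818) = √((-15/2 + 7*(-51)) + 3818) = √((-15/2 - 357) + 3818) = √(-729/2 + 3818) = √(6907/2) = √13814/2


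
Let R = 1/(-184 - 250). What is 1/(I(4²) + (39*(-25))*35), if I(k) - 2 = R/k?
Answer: -6944/236950113 ≈ -2.9306e-5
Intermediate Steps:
R = -1/434 (R = 1/(-434) = -1/434 ≈ -0.0023041)
I(k) = 2 - 1/(434*k)
1/(I(4²) + (39*(-25))*35) = 1/((2 - 1/(434*(4²))) + (39*(-25))*35) = 1/((2 - 1/434/16) - 975*35) = 1/((2 - 1/434*1/16) - 34125) = 1/((2 - 1/6944) - 34125) = 1/(13887/6944 - 34125) = 1/(-236950113/6944) = -6944/236950113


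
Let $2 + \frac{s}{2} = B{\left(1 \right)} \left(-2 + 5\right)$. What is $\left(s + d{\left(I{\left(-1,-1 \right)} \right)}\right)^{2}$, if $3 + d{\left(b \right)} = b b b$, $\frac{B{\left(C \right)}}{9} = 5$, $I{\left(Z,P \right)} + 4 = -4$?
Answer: $62001$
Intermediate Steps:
$I{\left(Z,P \right)} = -8$ ($I{\left(Z,P \right)} = -4 - 4 = -8$)
$B{\left(C \right)} = 45$ ($B{\left(C \right)} = 9 \cdot 5 = 45$)
$d{\left(b \right)} = -3 + b^{3}$ ($d{\left(b \right)} = -3 + b b b = -3 + b^{2} b = -3 + b^{3}$)
$s = 266$ ($s = -4 + 2 \cdot 45 \left(-2 + 5\right) = -4 + 2 \cdot 45 \cdot 3 = -4 + 2 \cdot 135 = -4 + 270 = 266$)
$\left(s + d{\left(I{\left(-1,-1 \right)} \right)}\right)^{2} = \left(266 + \left(-3 + \left(-8\right)^{3}\right)\right)^{2} = \left(266 - 515\right)^{2} = \left(-249\right)^{2} = 62001$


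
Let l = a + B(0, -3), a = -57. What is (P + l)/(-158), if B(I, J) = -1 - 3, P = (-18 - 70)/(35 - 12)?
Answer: 1491/3634 ≈ 0.41029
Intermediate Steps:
P = -88/23 ≈ -3.8261
B(I, J) = -4
l = -61 (l = -57 - 4 = -61)
(P + l)/(-158) = (-88/23 - 61)/(-158) = -1491/23*(-1/158) = 1491/3634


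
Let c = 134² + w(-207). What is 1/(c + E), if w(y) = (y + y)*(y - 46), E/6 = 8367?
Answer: 1/172900 ≈ 5.7837e-6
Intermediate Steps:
E = 50202 (E = 6*8367 = 50202)
w(y) = 2*y*(-46 + y) (w(y) = (2*y)*(-46 + y) = 2*y*(-46 + y))
c = 122698 (c = 134² + 2*(-207)*(-46 - 207) = 17956 + 2*(-207)*(-253) = 17956 + 104742 = 122698)
1/(c + E) = 1/(122698 + 50202) = 1/172900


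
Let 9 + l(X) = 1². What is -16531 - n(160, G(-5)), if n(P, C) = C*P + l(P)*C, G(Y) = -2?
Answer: -16227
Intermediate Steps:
l(X) = -8 (l(X) = -9 + 1² = -9 + 1 = -8)
n(P, C) = -8*C + C*P (n(P, C) = C*P - 8*C = -8*C + C*P)
-16531 - n(160, G(-5)) = -16531 - (-2)*(-8 + 160) = -16531 - (-2)*152 = -16531 - 1*(-304) = -16531 + 304 = -16227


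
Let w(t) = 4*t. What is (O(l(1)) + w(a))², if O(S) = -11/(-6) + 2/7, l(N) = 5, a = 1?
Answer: 66049/1764 ≈ 37.443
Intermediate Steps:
O(S) = 89/42 (O(S) = -11*(-⅙) + 2*(⅐) = 11/6 + 2/7 = 89/42)
(O(l(1)) + w(a))² = (89/42 + 4*1)² = (89/42 + 4)² = (257/42)² = 66049/1764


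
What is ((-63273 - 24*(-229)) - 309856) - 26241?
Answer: -393874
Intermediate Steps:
((-63273 - 24*(-229)) - 309856) - 26241 = ((-63273 - 1*(-5496)) - 309856) - 26241 = ((-63273 + 5496) - 309856) - 26241 = (-57777 - 309856) - 26241 = -367633 - 26241 = -393874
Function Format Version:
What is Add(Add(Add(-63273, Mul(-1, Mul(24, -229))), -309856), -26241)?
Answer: -393874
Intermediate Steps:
Add(Add(Add(-63273, Mul(-1, Mul(24, -229))), -309856), -26241) = Add(Add(Add(-63273, Mul(-1, -5496)), -309856), -26241) = Add(Add(Add(-63273, 5496), -309856), -26241) = Add(Add(-57777, -309856), -26241) = Add(-367633, -26241) = -393874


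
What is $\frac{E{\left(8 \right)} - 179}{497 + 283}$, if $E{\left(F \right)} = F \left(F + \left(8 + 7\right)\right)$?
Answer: $\frac{1}{156} \approx 0.0064103$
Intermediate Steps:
$E{\left(F \right)} = F \left(15 + F\right)$ ($E{\left(F \right)} = F \left(F + 15\right) = F \left(15 + F\right)$)
$\frac{E{\left(8 \right)} - 179}{497 + 283} = \frac{8 \left(15 + 8\right) - 179}{497 + 283} = \frac{8 \cdot 23 - 179}{780} = \left(184 - 179\right) \frac{1}{780} = 5 \cdot \frac{1}{780} = \frac{1}{156}$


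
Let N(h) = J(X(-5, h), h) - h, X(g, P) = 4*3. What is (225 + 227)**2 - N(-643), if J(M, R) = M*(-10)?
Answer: 203781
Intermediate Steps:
X(g, P) = 12
J(M, R) = -10*M
N(h) = -120 - h (N(h) = -10*12 - h = -120 - h)
(225 + 227)**2 - N(-643) = (225 + 227)**2 - (-120 - 1*(-643)) = 452**2 - (-120 + 643) = 204304 - 1*523 = 204304 - 523 = 203781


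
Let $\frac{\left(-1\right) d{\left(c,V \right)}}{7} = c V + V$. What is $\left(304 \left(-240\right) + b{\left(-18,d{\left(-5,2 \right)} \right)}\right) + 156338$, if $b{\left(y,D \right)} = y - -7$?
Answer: $83367$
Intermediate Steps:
$d{\left(c,V \right)} = - 7 V - 7 V c$ ($d{\left(c,V \right)} = - 7 \left(c V + V\right) = - 7 \left(V c + V\right) = - 7 \left(V + V c\right) = - 7 V - 7 V c$)
$b{\left(y,D \right)} = 7 + y$ ($b{\left(y,D \right)} = y + 7 = 7 + y$)
$\left(304 \left(-240\right) + b{\left(-18,d{\left(-5,2 \right)} \right)}\right) + 156338 = \left(304 \left(-240\right) + \left(7 - 18\right)\right) + 156338 = \left(-72960 - 11\right) + 156338 = -72971 + 156338 = 83367$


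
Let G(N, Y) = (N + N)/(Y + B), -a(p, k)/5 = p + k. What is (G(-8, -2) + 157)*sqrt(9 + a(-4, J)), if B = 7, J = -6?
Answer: 769*sqrt(59)/5 ≈ 1181.4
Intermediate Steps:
a(p, k) = -5*k - 5*p (a(p, k) = -5*(p + k) = -5*(k + p) = -5*k - 5*p)
G(N, Y) = 2*N/(7 + Y) (G(N, Y) = (N + N)/(Y + 7) = (2*N)/(7 + Y) = 2*N/(7 + Y))
(G(-8, -2) + 157)*sqrt(9 + a(-4, J)) = (2*(-8)/(7 - 2) + 157)*sqrt(9 + (-5*(-6) - 5*(-4))) = (2*(-8)/5 + 157)*sqrt(9 + (30 + 20)) = (2*(-8)*(1/5) + 157)*sqrt(9 + 50) = (-16/5 + 157)*sqrt(59) = 769*sqrt(59)/5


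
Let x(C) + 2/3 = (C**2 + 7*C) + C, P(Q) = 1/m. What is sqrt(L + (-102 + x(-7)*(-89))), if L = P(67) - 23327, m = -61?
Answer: I*sqrt(761763669)/183 ≈ 150.82*I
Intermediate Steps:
P(Q) = -1/61 (P(Q) = 1/(-61) = -1/61)
x(C) = -2/3 + C**2 + 8*C (x(C) = -2/3 + ((C**2 + 7*C) + C) = -2/3 + (C**2 + 8*C) = -2/3 + C**2 + 8*C)
L = -1422948/61 (L = -1/61 - 23327 = -1422948/61 ≈ -23327.)
sqrt(L + (-102 + x(-7)*(-89))) = sqrt(-1422948/61 + (-102 + (-2/3 + (-7)**2 + 8*(-7))*(-89))) = sqrt(-1422948/61 + (-102 + (-2/3 + 49 - 56)*(-89))) = sqrt(-1422948/61 + (-102 - 23/3*(-89))) = sqrt(-1422948/61 + (-102 + 2047/3)) = sqrt(-1422948/61 + 1741/3) = sqrt(-4162643/183) = I*sqrt(761763669)/183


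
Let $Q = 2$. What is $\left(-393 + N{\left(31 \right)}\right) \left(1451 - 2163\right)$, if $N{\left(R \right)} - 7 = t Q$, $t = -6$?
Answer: $283376$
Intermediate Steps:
$N{\left(R \right)} = -5$ ($N{\left(R \right)} = 7 - 12 = -5$)
$\left(-393 + N{\left(31 \right)}\right) \left(1451 - 2163\right) = \left(-393 - 5\right) \left(1451 - 2163\right) = \left(-398\right) \left(-712\right) = 283376$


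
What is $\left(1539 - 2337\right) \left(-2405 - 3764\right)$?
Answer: $4922862$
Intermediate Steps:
$\left(1539 - 2337\right) \left(-2405 - 3764\right) = \left(-798\right) \left(-6169\right) = 4922862$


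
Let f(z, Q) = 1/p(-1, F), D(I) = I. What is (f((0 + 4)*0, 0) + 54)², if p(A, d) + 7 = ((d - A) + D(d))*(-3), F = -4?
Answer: 573049/196 ≈ 2923.7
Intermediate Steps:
p(A, d) = -7 - 6*d + 3*A (p(A, d) = -7 + ((d - A) + d)*(-3) = -7 + (-A + 2*d)*(-3) = -7 + (-6*d + 3*A) = -7 - 6*d + 3*A)
f(z, Q) = 1/14 (f(z, Q) = 1/(-7 - 6*(-4) + 3*(-1)) = 1/(-7 + 24 - 3) = 1/14)
(f((0 + 4)*0, 0) + 54)² = (1/14 + 54)² = (757/14)² = 573049/196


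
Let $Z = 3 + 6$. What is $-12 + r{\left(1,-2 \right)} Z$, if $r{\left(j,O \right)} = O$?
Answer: $-30$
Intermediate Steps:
$Z = 9$
$-12 + r{\left(1,-2 \right)} Z = -12 - 18 = -30$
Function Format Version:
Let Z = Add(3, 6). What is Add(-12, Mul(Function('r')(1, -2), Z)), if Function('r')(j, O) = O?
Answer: -30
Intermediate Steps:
Z = 9
Add(-12, Mul(Function('r')(1, -2), Z)) = Add(-12, Mul(-2, 9)) = Add(-12, -18) = -30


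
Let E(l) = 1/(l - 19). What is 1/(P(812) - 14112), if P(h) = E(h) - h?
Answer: -793/11834731 ≈ -6.7006e-5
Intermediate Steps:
E(l) = 1/(-19 + l)
P(h) = 1/(-19 + h) - h
1/(P(812) - 14112) = 1/((1 - 1*812*(-19 + 812))/(-19 + 812) - 14112) = 1/((1 - 1*812*793)/793 - 14112) = 1/((1 - 643916)/793 - 14112) = 1/((1/793)*(-643915) - 14112) = 1/(-643915/793 - 14112) = 1/(-11834731/793) = -793/11834731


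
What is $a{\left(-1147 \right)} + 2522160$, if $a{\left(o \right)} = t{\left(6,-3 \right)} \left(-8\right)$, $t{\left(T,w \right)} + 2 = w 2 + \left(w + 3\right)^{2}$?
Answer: $2522224$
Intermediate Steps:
$t{\left(T,w \right)} = -2 + \left(3 + w\right)^{2} + 2 w$ ($t{\left(T,w \right)} = -2 + \left(w 2 + \left(w + 3\right)^{2}\right) = -2 + \left(2 w + \left(3 + w\right)^{2}\right) = -2 + \left(\left(3 + w\right)^{2} + 2 w\right) = -2 + \left(3 + w\right)^{2} + 2 w$)
$a{\left(o \right)} = 64$ ($a{\left(o \right)} = \left(7 + \left(-3\right)^{2} + 8 \left(-3\right)\right) \left(-8\right) = \left(7 + 9 - 24\right) \left(-8\right) = \left(-8\right) \left(-8\right) = 64$)
$a{\left(-1147 \right)} + 2522160 = 64 + 2522160 = 2522224$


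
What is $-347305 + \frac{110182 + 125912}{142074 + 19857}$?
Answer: $- \frac{18746403287}{53977} \approx -3.473 \cdot 10^{5}$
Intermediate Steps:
$-347305 + \frac{110182 + 125912}{142074 + 19857} = -347305 + \frac{236094}{161931} = -347305 + 236094 \cdot \frac{1}{161931} = -347305 + \frac{78698}{53977} = - \frac{18746403287}{53977}$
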